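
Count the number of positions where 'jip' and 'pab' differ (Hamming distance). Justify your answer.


Alignment:
Position 1: 'j' vs 'p' = DIFFER
Position 2: 'i' vs 'a' = DIFFER
Position 3: 'p' vs 'b' = DIFFER
Total differences: 3

3


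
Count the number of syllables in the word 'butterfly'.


Break 'butterfly' into syllables: but-ter-fly -> but | ter | fly = 3 syllables

3 syllables


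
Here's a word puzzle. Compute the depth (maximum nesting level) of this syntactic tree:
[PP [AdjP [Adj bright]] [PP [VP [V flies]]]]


Count bracket nesting levels:
'[' at pos 0: depth = 1
'[' at pos 4: depth = 2
'[' at pos 10: depth = 3
'[' at pos 24: depth = 2
'[' at pos 28: depth = 3
'[' at pos 32: depth = 4
Maximum depth reached: 4

4


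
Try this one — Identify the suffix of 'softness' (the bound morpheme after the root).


The word 'softness' = 'soft' (root) + '-ness' (suffix). The suffix is '-ness'.

ness


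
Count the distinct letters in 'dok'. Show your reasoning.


Unique letters in 'dok': {d, k, o} = 3 distinct letters.

3


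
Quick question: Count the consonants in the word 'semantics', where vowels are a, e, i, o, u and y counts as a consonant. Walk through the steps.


Consonants in 'semantics': s, m, n, t, c, s = 6 consonants.

6


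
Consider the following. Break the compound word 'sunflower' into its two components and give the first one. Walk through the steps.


Split 'sunflower' into 'sun' + 'flower'. The first part is 'sun'.

sun


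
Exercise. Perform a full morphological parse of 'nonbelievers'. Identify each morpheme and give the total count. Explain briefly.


Step 1: Identify prefix: 'non' (meaning: not)
Step 2: Identify root: 'believe'
Step 3: Identify suffix(es): 'er, s'
Decomposition: non- (prefix: not) + believe (root) + -er (suffix: one who) + -s (plural)
Total morphemes: 4

4 morphemes (non- (prefix: not) + believe (root) + -er (suffix: one who) + -s (plural))


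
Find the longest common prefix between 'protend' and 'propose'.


Compare from the start: 3 characters match: 'pro'. Mismatch at position 4: 't' vs 'p'.

pro


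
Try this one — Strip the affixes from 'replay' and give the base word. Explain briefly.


Remove prefix 're' from 'replay' to get root 'play'.

play


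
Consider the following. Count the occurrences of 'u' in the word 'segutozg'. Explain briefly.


Letter 'u' in 'segutozg': found at position(s) 4 = 1 occurrence(s).

1


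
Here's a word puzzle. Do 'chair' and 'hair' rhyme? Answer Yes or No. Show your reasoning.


Rime (stressed vowel + following sounds) of 'chair': -air = /ɛər/
Rime of 'hair': -air = /ɛər/
/ɛər/ and /ɛər/ are the same ending sound, so the words rhyme.

Yes


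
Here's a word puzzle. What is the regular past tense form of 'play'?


Apply rule: Add -ed. 'play' becomes 'played'.

played


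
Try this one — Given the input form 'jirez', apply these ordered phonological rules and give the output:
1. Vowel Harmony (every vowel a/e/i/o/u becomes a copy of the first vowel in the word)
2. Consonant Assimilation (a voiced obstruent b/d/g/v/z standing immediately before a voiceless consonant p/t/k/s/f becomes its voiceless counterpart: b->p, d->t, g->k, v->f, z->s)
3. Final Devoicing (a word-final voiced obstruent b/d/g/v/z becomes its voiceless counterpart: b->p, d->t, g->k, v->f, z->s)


Starting form: 'jirez'
Rule 1: Vowel Harmony: all vowels become 'i' (matching first vowel). 'jirez' -> 'jiriz'
Rule 2: Consonant Assimilation: no voiced obstruent (b/d/g/v/z) stands immediately before a voiceless consonant (p/t/k/s/f). No change.
Rule 3: Final Devoicing: word-final voiced obstruent 'z' becomes voiceless 's'. 'jiriz' -> 'jiris'
Final form: 'jiris'

jiris


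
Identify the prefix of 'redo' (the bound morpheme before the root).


The word 'redo' = 're' (prefix) + 'do' (root). The prefix is 're'.

re


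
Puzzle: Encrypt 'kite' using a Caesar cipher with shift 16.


Shift each letter by 16: k -> a, i -> y, t -> j, e -> u. Result: 'ayju'.

ayju


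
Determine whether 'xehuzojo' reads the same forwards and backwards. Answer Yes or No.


Forward: 'xehuzojo'
Reversed: 'ojozuhex'
They differ.

No


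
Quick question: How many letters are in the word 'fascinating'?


Spell out 'fascinating' and number each letter: f(1), a(2), s(3), c(4), i(5), n(6), a(7), t(8), i(9), n(10), g(11). Total: 11 letters.

11


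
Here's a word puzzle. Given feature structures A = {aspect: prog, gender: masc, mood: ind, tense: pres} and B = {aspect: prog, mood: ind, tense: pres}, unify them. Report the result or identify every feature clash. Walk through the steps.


Compare features:
aspect: A=prog vs B=prog -> unified: prog
gender: A=masc vs B=_ -> unified: masc
mood: A=ind vs B=ind -> unified: ind
tense: A=pres vs B=pres -> unified: pres
No clashes found.

Unified: {aspect: prog, gender: masc, mood: ind, tense: pres}


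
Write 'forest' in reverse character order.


Reverse 'forest' character by character: 'tserof'.

tserof


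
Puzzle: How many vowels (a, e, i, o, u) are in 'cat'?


Vowels in 'cat': a = 1 vowels.

1


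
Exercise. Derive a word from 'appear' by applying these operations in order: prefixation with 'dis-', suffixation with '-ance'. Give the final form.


Step 1: Add prefix 'dis-' to 'appear' = 'disappear'
Step 2: Add suffix '-ance' to 'disappear' = 'disappearance'

disappearance


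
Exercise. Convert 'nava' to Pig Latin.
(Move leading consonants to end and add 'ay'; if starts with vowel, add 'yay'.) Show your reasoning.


'nava': move consonant cluster 'n' to end and add 'ay': 'avanay'.

avanay


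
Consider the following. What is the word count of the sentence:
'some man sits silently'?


Split into words: some | man | sits | silently = 4 words.

4


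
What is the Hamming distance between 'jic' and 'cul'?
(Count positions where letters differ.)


Alignment:
Position 1: 'j' vs 'c' = DIFFER
Position 2: 'i' vs 'u' = DIFFER
Position 3: 'c' vs 'l' = DIFFER
Total differences: 3

3


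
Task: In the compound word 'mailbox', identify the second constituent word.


Split 'mailbox' into 'mail' + 'box'. The second part is 'box'.

box


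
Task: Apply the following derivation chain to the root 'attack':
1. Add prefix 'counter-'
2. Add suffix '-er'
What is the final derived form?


Step 1: Add prefix 'counter-' to 'attack' = 'counterattack'
Step 2: Add suffix '-er' to 'counterattack' = 'counterattacker'

counterattacker


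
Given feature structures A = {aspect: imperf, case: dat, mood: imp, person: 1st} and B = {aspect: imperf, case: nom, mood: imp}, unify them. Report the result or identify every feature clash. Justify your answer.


Compare features:
aspect: A=imperf vs B=imperf -> unified: imperf
case: A=dat vs B=nom -> CLASH
mood: A=imp vs B=imp -> unified: imp
person: A=1st vs B=_ -> unified: 1st
Clash detected on feature 'case' (dat vs nom); unification fails.

CLASH on 'case' (dat vs nom)


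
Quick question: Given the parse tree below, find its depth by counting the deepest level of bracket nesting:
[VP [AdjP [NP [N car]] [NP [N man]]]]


Count bracket nesting levels:
'[' at pos 0: depth = 1
'[' at pos 4: depth = 2
'[' at pos 10: depth = 3
'[' at pos 14: depth = 4
'[' at pos 23: depth = 3
'[' at pos 27: depth = 4
Maximum depth reached: 4

4


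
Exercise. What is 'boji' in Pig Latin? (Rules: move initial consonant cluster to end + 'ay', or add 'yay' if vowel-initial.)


'boji': move consonant cluster 'b' to end and add 'ay': 'ojibay'.

ojibay


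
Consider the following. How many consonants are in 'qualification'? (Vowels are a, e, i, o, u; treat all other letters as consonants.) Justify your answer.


Consonants in 'qualification': q, l, f, c, t, n = 6 consonants.

6


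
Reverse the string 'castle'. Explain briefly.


Reverse 'castle' character by character: 'eltsac'.

eltsac


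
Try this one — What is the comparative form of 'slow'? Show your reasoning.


Apply comparative formation (add -er): 'slow' -> 'slower'.

slower


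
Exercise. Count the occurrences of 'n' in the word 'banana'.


Letter 'n' in 'banana': found at position(s) 3, 5 = 2 occurrence(s).

2


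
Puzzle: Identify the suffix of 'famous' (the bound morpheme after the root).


The word 'famous' = 'fame' (root) + '-ous' (suffix). The suffix is '-ous'.

ous


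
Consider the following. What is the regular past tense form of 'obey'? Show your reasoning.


Apply rule: Add -ed. 'obey' becomes 'obeyed'.

obeyed


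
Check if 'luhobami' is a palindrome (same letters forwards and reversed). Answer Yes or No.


Forward: 'luhobami'
Reversed: 'imabohul'
They differ.

No


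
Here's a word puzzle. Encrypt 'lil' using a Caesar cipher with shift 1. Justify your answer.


Shift each letter by 1: l -> m, i -> j, l -> m. Result: 'mjm'.

mjm


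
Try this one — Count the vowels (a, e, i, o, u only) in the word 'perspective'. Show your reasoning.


Vowels in 'perspective': e, e, i, e = 4 vowels.

4


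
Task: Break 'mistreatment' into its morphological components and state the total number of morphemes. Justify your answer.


Step 1: Identify prefix: 'mis' (meaning: wrongly)
Step 2: Identify root: 'treat'
Step 3: Identify suffix(es): 'ment'
Decomposition: mis- (prefix: wrongly) + treat (root) + -ment (suffix: action/result)
Total morphemes: 3

3 morphemes (mis- (prefix: wrongly) + treat (root) + -ment (suffix: action/result))


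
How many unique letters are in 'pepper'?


Unique letters in 'pepper': {e, p, r} = 3 distinct letters.

3


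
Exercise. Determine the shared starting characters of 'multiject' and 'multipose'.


Compare from the start: 5 characters match: 'multi'. Mismatch at position 6: 'j' vs 'p'.

multi


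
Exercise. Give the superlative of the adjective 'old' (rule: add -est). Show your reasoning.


Apply superlative formation (add -est): 'old' -> 'oldest'.

oldest


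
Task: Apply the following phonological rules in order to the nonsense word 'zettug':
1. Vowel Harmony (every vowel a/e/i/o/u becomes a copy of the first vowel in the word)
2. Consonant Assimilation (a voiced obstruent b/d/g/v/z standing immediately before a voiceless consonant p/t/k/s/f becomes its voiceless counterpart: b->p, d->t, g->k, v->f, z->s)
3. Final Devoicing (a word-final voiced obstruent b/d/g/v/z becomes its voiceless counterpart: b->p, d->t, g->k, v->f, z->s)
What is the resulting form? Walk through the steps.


Starting form: 'zettug'
Rule 1: Vowel Harmony: all vowels become 'e' (matching first vowel). 'zettug' -> 'zetteg'
Rule 2: Consonant Assimilation: no voiced obstruent (b/d/g/v/z) stands immediately before a voiceless consonant (p/t/k/s/f). No change.
Rule 3: Final Devoicing: word-final voiced obstruent 'g' becomes voiceless 'k'. 'zetteg' -> 'zettek'
Final form: 'zettek'

zettek


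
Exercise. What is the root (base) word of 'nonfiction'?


Remove prefix 'non' from 'nonfiction' to get root 'fiction'.

fiction


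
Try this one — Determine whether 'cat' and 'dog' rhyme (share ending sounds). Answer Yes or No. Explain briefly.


Rime (stressed vowel + following sounds) of 'cat': -at = /æt/
Rime of 'dog': -og = /ɒg/
/æt/ and /ɒg/ are different ending sounds, so the words do not rhyme.

No


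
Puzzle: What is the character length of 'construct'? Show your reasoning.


Spell out 'construct' and number each letter: c(1), o(2), n(3), s(4), t(5), r(6), u(7), c(8), t(9). Total: 9 letters.

9


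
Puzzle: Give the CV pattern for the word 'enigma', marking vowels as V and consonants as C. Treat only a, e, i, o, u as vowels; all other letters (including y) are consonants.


Letter mapping: e = V, n = C, i = V, g = C, m = C, a = V.

VCVCCV


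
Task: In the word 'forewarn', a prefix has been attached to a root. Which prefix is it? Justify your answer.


The word 'forewarn' = 'fore' (prefix) + 'warn' (root). The prefix is 'fore'.

fore


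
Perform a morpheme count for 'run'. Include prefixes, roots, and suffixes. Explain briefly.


Decomposition: run (free morpheme) = 1 morpheme(s)

1 morphemes


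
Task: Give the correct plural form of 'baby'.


Apply rule: Change -y to -ies (consonant + y). 'baby' becomes 'babies'.

babies


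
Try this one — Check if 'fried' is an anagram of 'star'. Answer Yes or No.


Sorted letters of 'fried': 'defir'
Sorted letters of 'star': 'arst'
They do not match.

No


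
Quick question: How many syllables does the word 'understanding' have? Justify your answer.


Break 'understanding' into syllables: un-der-stand-ing -> un | der | stand | ing = 4 syllables

4 syllables


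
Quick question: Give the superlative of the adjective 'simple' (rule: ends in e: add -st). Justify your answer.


Apply superlative formation (ends in e: add -st): 'simple' -> 'simplest'.

simplest


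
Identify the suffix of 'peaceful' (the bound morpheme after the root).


The word 'peaceful' = 'peace' (root) + '-ful' (suffix). The suffix is '-ful'.

ful


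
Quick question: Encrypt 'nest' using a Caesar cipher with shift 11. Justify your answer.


Shift each letter by 11: n -> y, e -> p, s -> d, t -> e. Result: 'ypde'.

ypde


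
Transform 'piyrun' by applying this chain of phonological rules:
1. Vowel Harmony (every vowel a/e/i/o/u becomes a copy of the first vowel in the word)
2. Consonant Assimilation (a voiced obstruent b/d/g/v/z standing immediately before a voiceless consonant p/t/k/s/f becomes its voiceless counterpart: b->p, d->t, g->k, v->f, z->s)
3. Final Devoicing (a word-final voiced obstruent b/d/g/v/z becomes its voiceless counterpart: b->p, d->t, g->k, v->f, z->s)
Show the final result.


Starting form: 'piyrun'
Rule 1: Vowel Harmony: all vowels become 'i' (matching first vowel). 'piyrun' -> 'piyrin'
Rule 2: Consonant Assimilation: no voiced obstruent (b/d/g/v/z) stands immediately before a voiceless consonant (p/t/k/s/f). No change.
Rule 3: Final Devoicing: final consonant 'n' is not one of the voiced obstruents b/d/g/v/z. No change.
Final form: 'piyrin'

piyrin


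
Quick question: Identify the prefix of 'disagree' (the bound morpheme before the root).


The word 'disagree' = 'dis' (prefix) + 'agree' (root). The prefix is 'dis'.

dis


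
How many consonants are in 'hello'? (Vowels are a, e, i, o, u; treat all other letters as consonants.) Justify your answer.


Consonants in 'hello': h, l, l = 3 consonants.

3


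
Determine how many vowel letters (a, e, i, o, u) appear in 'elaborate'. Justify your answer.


Vowels in 'elaborate': e, a, o, a, e = 5 vowels.

5


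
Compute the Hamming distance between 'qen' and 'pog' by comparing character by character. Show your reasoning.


Alignment:
Position 1: 'q' vs 'p' = DIFFER
Position 2: 'e' vs 'o' = DIFFER
Position 3: 'n' vs 'g' = DIFFER
Total differences: 3

3


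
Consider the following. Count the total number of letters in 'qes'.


Spell out 'qes' and number each letter: q(1), e(2), s(3). Total: 3 letters.

3


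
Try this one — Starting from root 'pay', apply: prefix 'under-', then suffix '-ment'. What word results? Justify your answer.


Step 1: Add prefix 'under-' to 'pay' = 'underpay'
Step 2: Add suffix '-ment' to 'underpay' = 'underpayment'

underpayment


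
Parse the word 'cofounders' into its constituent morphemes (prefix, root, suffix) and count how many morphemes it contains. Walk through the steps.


Step 1: Identify prefix: 'co' (meaning: together)
Step 2: Identify root: 'found'
Step 3: Identify suffix(es): 'er, s'
Decomposition: co- (prefix: together) + found (root) + -er (suffix: one who) + -s (plural)
Total morphemes: 4

4 morphemes (co- (prefix: together) + found (root) + -er (suffix: one who) + -s (plural))


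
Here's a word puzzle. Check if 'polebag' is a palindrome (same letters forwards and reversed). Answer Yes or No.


Forward: 'polebag'
Reversed: 'gabelop'
They differ.

No


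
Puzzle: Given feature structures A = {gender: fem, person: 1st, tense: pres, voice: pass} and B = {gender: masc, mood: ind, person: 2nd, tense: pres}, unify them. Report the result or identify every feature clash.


Compare features:
gender: A=fem vs B=masc -> CLASH
mood: A=_ vs B=ind -> unified: ind
person: A=1st vs B=2nd -> CLASH
tense: A=pres vs B=pres -> unified: pres
voice: A=pass vs B=_ -> unified: pass
Clashes detected on features 'gender' (fem vs masc) and 'person' (1st vs 2nd); unification fails.

CLASH on 'gender' (fem vs masc) and 'person' (1st vs 2nd)


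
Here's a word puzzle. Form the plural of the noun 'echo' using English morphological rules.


Apply rule: Add -es (consonant + o). 'echo' becomes 'echoes'.

echoes


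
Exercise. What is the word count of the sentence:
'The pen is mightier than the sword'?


Split into words: The | pen | is | mightier | than | the | sword = 7 words.

7


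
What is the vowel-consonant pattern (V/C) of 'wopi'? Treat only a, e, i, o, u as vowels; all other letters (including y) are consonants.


Letter mapping: w = C, o = V, p = C, i = V.

CVCV


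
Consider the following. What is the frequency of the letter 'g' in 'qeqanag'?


Letter 'g' in 'qeqanag': found at position(s) 7 = 1 occurrence(s).

1


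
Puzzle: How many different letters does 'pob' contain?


Unique letters in 'pob': {b, o, p} = 3 distinct letters.

3


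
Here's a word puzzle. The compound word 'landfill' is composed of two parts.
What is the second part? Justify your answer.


Split 'landfill' into 'land' + 'fill'. The second part is 'fill'.

fill


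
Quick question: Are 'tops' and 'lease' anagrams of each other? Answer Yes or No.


Sorted letters of 'tops': 'opst'
Sorted letters of 'lease': 'aeels'
They do not match.

No


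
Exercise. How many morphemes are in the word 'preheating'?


Decomposition: pre- (prefix) + heat (root) + -ing (suffix) = 3 morpheme(s)

3 morphemes


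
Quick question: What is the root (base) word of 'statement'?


Remove suffix '-ment' from 'statement' to get root 'state'.

state


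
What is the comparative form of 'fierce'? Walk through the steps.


Apply comparative formation (ends in e: add -r): 'fierce' -> 'fiercer'.

fiercer


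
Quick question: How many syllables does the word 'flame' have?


Break 'flame' into syllables: flame -> flame = 1 syllable

1 syllable


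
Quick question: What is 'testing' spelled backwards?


Reverse 'testing' character by character: 'gnitset'.

gnitset


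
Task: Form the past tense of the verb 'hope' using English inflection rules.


Apply rule: Add -d (word ends in -e). 'hope' becomes 'hoped'.

hoped


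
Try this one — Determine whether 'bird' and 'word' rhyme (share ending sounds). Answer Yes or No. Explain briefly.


Rime (stressed vowel + following sounds) of 'bird': -ird = /ɜːrd/
Rime of 'word': -ord = /ɜːrd/
/ɜːrd/ and /ɜːrd/ are the same ending sound, so the words rhyme.

Yes


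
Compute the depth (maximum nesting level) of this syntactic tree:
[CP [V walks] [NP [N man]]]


Count bracket nesting levels:
'[' at pos 0: depth = 1
'[' at pos 4: depth = 2
'[' at pos 14: depth = 2
'[' at pos 18: depth = 3
Maximum depth reached: 3

3


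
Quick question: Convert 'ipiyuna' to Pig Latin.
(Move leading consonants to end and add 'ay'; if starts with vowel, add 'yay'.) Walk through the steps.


'ipiyuna' starts with a vowel, so add 'yay': 'ipiyunayay'.

ipiyunayay


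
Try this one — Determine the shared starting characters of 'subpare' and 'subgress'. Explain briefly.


Compare from the start: 3 characters match: 'sub'. Mismatch at position 4: 'p' vs 'g'.

sub


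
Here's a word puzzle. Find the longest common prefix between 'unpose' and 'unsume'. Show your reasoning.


Compare from the start: 2 characters match: 'un'. Mismatch at position 3: 'p' vs 's'.

un


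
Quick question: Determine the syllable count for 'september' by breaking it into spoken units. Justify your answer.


Break 'september' into syllables: sep-tem-ber -> sep | tem | ber = 3 syllables

3 syllables


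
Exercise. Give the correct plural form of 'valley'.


Apply rule: Add -s. 'valley' becomes 'valleys'.

valleys


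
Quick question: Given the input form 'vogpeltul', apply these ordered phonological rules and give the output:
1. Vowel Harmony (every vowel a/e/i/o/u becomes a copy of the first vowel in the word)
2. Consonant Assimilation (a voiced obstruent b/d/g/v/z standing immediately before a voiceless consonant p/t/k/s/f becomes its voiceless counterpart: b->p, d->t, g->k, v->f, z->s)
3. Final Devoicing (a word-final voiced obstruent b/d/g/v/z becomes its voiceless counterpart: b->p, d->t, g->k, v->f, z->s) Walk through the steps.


Starting form: 'vogpeltul'
Rule 1: Vowel Harmony: all vowels become 'o' (matching first vowel). 'vogpeltul' -> 'vogpoltol'
Rule 2: Consonant Assimilation: voiced obstruent before voiceless consonant becomes voiceless ('gp' -> 'kp'). 'vogpoltol' -> 'vokpoltol'
Rule 3: Final Devoicing: final consonant 'l' is not one of the voiced obstruents b/d/g/v/z. No change.
Final form: 'vokpoltol'

vokpoltol


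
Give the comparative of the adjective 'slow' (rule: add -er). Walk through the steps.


Apply comparative formation (add -er): 'slow' -> 'slower'.

slower


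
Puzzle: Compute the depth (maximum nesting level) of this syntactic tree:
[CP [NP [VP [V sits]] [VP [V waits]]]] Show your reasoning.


Count bracket nesting levels:
'[' at pos 0: depth = 1
'[' at pos 4: depth = 2
'[' at pos 8: depth = 3
'[' at pos 12: depth = 4
'[' at pos 22: depth = 3
'[' at pos 26: depth = 4
Maximum depth reached: 4

4


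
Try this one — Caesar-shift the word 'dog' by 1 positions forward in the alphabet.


Shift each letter by 1: d -> e, o -> p, g -> h. Result: 'eph'.

eph


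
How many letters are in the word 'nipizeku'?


Spell out 'nipizeku' and number each letter: n(1), i(2), p(3), i(4), z(5), e(6), k(7), u(8). Total: 8 letters.

8


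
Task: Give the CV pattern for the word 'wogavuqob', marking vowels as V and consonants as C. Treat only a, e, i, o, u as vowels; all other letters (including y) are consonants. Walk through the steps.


Letter mapping: w = C, o = V, g = C, a = V, v = C, u = V, q = C, o = V, b = C.

CVCVCVCVC


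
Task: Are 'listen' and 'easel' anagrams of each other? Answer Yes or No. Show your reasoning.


Sorted letters of 'listen': 'eilnst'
Sorted letters of 'easel': 'aeels'
They do not match.

No


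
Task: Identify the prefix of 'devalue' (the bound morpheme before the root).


The word 'devalue' = 'de' (prefix) + 'value' (root). The prefix is 'de'.

de


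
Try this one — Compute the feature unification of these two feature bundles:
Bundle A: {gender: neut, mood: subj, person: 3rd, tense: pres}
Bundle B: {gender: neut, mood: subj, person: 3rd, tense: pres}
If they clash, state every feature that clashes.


Compare features:
gender: A=neut vs B=neut -> unified: neut
mood: A=subj vs B=subj -> unified: subj
person: A=3rd vs B=3rd -> unified: 3rd
tense: A=pres vs B=pres -> unified: pres
No clashes found.

Unified: {gender: neut, mood: subj, person: 3rd, tense: pres}


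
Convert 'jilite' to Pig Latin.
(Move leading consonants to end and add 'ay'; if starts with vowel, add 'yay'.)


'jilite': move consonant cluster 'j' to end and add 'ay': 'ilitejay'.

ilitejay


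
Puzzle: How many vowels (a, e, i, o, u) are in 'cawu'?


Vowels in 'cawu': a, u = 2 vowels.

2


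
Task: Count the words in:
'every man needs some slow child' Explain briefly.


Split into words: every | man | needs | some | slow | child = 6 words.

6


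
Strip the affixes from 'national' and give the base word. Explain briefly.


Remove suffix '-al' from 'national' to get root 'nation'.

nation


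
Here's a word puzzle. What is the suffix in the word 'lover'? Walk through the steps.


The word 'lover' = 'love' (root) + '-er' (suffix). The suffix is '-er'.

er


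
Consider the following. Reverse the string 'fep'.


Reverse 'fep' character by character: 'pef'.

pef


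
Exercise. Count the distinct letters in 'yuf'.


Unique letters in 'yuf': {f, u, y} = 3 distinct letters.

3


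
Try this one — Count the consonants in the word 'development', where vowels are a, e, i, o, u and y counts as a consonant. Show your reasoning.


Consonants in 'development': d, v, l, p, m, n, t = 7 consonants.

7


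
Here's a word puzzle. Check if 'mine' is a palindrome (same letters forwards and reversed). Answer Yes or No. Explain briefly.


Forward: 'mine'
Reversed: 'enim'
They differ.

No


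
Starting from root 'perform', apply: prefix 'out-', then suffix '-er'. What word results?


Step 1: Add prefix 'out-' to 'perform' = 'outperform'
Step 2: Add suffix '-er' to 'outperform' = 'outperformer'

outperformer


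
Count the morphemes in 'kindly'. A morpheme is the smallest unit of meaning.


Decomposition: kind (root) + -ly (suffix) = 2 morpheme(s)

2 morphemes


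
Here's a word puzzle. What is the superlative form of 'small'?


Apply superlative formation (add -est): 'small' -> 'smallest'.

smallest


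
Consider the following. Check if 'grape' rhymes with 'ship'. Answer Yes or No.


Rime (stressed vowel + following sounds) of 'grape': -ape = /eɪp/
Rime of 'ship': -ip = /ɪp/
/eɪp/ and /ɪp/ are different ending sounds, so the words do not rhyme.

No


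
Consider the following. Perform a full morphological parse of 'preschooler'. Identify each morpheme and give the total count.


Step 1: Identify prefix: 'pre' (meaning: before)
Step 2: Identify root: 'school'
Step 3: Identify suffix(es): 'er'
Decomposition: pre- (prefix: before) + school (root) + -er (suffix: one who)
Total morphemes: 3

3 morphemes (pre- (prefix: before) + school (root) + -er (suffix: one who))


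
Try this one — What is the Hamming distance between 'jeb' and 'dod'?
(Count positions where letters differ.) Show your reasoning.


Alignment:
Position 1: 'j' vs 'd' = DIFFER
Position 2: 'e' vs 'o' = DIFFER
Position 3: 'b' vs 'd' = DIFFER
Total differences: 3

3


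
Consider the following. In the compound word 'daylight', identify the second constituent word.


Split 'daylight' into 'day' + 'light'. The second part is 'light'.

light


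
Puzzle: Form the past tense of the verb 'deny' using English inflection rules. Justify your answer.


Apply rule: Change -y to -ied. 'deny' becomes 'denied'.

denied


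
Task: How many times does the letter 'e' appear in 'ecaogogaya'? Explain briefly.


Letter 'e' in 'ecaogogaya': found at position(s) 1 = 1 occurrence(s).

1


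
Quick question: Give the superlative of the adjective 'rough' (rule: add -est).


Apply superlative formation (add -est): 'rough' -> 'roughest'.

roughest


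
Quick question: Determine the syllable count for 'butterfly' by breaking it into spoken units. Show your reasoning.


Break 'butterfly' into syllables: but-ter-fly -> but | ter | fly = 3 syllables

3 syllables


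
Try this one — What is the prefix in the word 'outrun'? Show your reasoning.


The word 'outrun' = 'out' (prefix) + 'run' (root). The prefix is 'out'.

out


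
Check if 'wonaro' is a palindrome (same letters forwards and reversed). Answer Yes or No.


Forward: 'wonaro'
Reversed: 'oranow'
They differ.

No


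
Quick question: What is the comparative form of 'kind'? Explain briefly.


Apply comparative formation (add -er): 'kind' -> 'kinder'.

kinder


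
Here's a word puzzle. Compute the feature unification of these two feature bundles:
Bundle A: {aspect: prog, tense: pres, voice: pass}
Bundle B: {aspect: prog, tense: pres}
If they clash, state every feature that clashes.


Compare features:
aspect: A=prog vs B=prog -> unified: prog
tense: A=pres vs B=pres -> unified: pres
voice: A=pass vs B=_ -> unified: pass
No clashes found.

Unified: {aspect: prog, tense: pres, voice: pass}


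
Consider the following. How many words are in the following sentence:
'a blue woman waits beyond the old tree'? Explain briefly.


Split into words: a | blue | woman | waits | beyond | the | old | tree = 8 words.

8


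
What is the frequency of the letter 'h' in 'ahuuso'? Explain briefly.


Letter 'h' in 'ahuuso': found at position(s) 2 = 1 occurrence(s).

1


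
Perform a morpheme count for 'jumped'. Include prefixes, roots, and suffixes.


Decomposition: jump (root) + -ed (suffix) = 2 morpheme(s)

2 morphemes


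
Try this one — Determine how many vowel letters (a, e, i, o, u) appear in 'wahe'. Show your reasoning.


Vowels in 'wahe': a, e = 2 vowels.

2


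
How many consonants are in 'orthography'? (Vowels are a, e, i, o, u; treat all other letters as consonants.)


Consonants in 'orthography': r, t, h, g, r, p, h, y = 8 consonants.

8


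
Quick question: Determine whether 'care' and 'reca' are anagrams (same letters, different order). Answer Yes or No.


Sorted letters of 'care': 'acer'
Sorted letters of 'reca': 'acer'
They match.

Yes


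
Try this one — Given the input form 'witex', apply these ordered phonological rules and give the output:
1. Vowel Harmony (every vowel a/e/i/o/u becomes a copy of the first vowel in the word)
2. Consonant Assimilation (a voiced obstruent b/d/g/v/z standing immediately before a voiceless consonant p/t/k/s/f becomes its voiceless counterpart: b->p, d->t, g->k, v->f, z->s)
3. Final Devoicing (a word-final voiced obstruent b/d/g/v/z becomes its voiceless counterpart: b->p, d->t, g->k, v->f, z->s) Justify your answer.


Starting form: 'witex'
Rule 1: Vowel Harmony: all vowels become 'i' (matching first vowel). 'witex' -> 'witix'
Rule 2: Consonant Assimilation: no voiced obstruent (b/d/g/v/z) stands immediately before a voiceless consonant (p/t/k/s/f). No change.
Rule 3: Final Devoicing: final consonant 'x' is not one of the voiced obstruents b/d/g/v/z. No change.
Final form: 'witix'

witix


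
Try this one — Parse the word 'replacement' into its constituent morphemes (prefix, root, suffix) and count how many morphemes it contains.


Step 1: Identify prefix: 're' (meaning: again)
Step 2: Identify root: 'place'
Step 3: Identify suffix(es): 'ment'
Decomposition: re- (prefix: again) + place (root) + -ment (suffix: action/result)
Total morphemes: 3

3 morphemes (re- (prefix: again) + place (root) + -ment (suffix: action/result))


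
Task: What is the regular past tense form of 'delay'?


Apply rule: Add -ed. 'delay' becomes 'delayed'.

delayed


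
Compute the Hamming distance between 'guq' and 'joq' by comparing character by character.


Alignment:
Position 1: 'g' vs 'j' = DIFFER
Position 2: 'u' vs 'o' = DIFFER
Position 3: 'q' vs 'q' = match
Total differences: 2

2


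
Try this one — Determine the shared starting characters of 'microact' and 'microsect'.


Compare from the start: 5 characters match: 'micro'. Mismatch at position 6: 'a' vs 's'.

micro


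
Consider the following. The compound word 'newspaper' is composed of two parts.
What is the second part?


Split 'newspaper' into 'news' + 'paper'. The second part is 'paper'.

paper


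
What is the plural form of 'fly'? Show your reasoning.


Apply rule: Change -y to -ies (consonant + y). 'fly' becomes 'flies'.

flies


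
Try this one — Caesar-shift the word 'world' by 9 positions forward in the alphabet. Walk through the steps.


Shift each letter by 9: w -> f, o -> x, r -> a, l -> u, d -> m. Result: 'fxaum'.

fxaum


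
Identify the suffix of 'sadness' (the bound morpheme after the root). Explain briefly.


The word 'sadness' = 'sad' (root) + '-ness' (suffix). The suffix is '-ness'.

ness


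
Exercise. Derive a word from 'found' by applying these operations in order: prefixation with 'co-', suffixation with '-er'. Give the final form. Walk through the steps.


Step 1: Add prefix 'co-' to 'found' = 'cofound'
Step 2: Add suffix '-er' to 'cofound' = 'cofounder'

cofounder


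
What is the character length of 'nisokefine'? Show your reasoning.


Spell out 'nisokefine' and number each letter: n(1), i(2), s(3), o(4), k(5), e(6), f(7), i(8), n(9), e(10). Total: 10 letters.

10


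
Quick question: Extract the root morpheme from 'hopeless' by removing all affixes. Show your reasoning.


Remove suffix '-less' from 'hopeless' to get root 'hope'.

hope


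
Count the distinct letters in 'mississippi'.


Unique letters in 'mississippi': {i, m, p, s} = 4 distinct letters.

4


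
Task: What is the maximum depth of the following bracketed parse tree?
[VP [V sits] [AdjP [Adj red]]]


Count bracket nesting levels:
'[' at pos 0: depth = 1
'[' at pos 4: depth = 2
'[' at pos 13: depth = 2
'[' at pos 19: depth = 3
Maximum depth reached: 3

3


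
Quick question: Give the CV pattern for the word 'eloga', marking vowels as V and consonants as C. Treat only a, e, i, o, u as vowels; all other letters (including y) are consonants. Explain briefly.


Letter mapping: e = V, l = C, o = V, g = C, a = V.

VCVCV


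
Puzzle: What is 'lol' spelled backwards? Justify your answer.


Reverse 'lol' character by character: 'lol'.

lol


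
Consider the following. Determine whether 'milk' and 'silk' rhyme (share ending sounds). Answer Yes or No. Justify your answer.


Rime (stressed vowel + following sounds) of 'milk': -ilk = /ɪlk/
Rime of 'silk': -ilk = /ɪlk/
/ɪlk/ and /ɪlk/ are the same ending sound, so the words rhyme.

Yes


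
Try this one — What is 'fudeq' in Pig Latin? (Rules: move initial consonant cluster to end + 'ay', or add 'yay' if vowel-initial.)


'fudeq': move consonant cluster 'f' to end and add 'ay': 'udeqfay'.

udeqfay


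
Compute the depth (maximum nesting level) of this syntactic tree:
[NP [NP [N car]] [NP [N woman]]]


Count bracket nesting levels:
'[' at pos 0: depth = 1
'[' at pos 4: depth = 2
'[' at pos 8: depth = 3
'[' at pos 17: depth = 2
'[' at pos 21: depth = 3
Maximum depth reached: 3

3


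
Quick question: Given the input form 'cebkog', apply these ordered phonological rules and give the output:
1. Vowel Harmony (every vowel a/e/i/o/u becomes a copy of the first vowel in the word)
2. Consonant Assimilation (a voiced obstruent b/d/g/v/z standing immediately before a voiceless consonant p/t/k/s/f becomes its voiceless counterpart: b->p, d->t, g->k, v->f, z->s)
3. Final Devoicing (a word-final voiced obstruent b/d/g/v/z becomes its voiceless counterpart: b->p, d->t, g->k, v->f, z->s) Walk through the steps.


Starting form: 'cebkog'
Rule 1: Vowel Harmony: all vowels become 'e' (matching first vowel). 'cebkog' -> 'cebkeg'
Rule 2: Consonant Assimilation: voiced obstruent before voiceless consonant becomes voiceless ('bk' -> 'pk'). 'cebkeg' -> 'cepkeg'
Rule 3: Final Devoicing: word-final voiced obstruent 'g' becomes voiceless 'k'. 'cepkeg' -> 'cepkek'
Final form: 'cepkek'

cepkek


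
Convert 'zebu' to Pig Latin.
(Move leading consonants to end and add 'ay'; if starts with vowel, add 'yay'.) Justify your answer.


'zebu': move consonant cluster 'z' to end and add 'ay': 'ebuzay'.

ebuzay


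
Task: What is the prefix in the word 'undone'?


The word 'undone' = 'un' (prefix) + 'done' (root). The prefix is 'un'.

un


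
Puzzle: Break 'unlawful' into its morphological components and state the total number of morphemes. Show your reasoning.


Step 1: Identify prefix: 'un' (meaning: not/reverse)
Step 2: Identify root: 'law'
Step 3: Identify suffix(es): 'ful'
Decomposition: un- (prefix: not/reverse) + law (root) + -ful (suffix: full of)
Total morphemes: 3

3 morphemes (un- (prefix: not/reverse) + law (root) + -ful (suffix: full of))


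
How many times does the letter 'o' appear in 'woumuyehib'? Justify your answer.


Letter 'o' in 'woumuyehib': found at position(s) 2 = 1 occurrence(s).

1


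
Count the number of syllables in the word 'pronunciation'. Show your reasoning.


Break 'pronunciation' into syllables: pro-nun-ci-a-tion -> pro | nun | ci | a | tion = 5 syllables

5 syllables


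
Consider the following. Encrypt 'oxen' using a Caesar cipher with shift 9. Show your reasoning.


Shift each letter by 9: o -> x, x -> g, e -> n, n -> w. Result: 'xgnw'.

xgnw


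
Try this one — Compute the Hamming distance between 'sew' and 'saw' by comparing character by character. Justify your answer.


Alignment:
Position 1: 's' vs 's' = match
Position 2: 'e' vs 'a' = DIFFER
Position 3: 'w' vs 'w' = match
Total differences: 1

1


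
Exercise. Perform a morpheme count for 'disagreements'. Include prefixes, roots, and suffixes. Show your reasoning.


Decomposition: dis- (prefix) + agree (root) + -ment (suffix) + -s (plural) = 4 morpheme(s)

4 morphemes


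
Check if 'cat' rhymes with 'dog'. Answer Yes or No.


Rime (stressed vowel + following sounds) of 'cat': -at = /æt/
Rime of 'dog': -og = /ɒg/
/æt/ and /ɒg/ are different ending sounds, so the words do not rhyme.

No


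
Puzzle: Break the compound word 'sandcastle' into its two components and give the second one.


Split 'sandcastle' into 'sand' + 'castle'. The second part is 'castle'.

castle


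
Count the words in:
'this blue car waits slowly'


Split into words: this | blue | car | waits | slowly = 5 words.

5


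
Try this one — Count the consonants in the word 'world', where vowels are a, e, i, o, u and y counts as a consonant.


Consonants in 'world': w, r, l, d = 4 consonants.

4


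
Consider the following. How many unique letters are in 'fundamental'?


Unique letters in 'fundamental': {a, d, e, f, l, m, n, t, u} = 9 distinct letters.

9


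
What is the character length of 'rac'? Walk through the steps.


Spell out 'rac' and number each letter: r(1), a(2), c(3). Total: 3 letters.

3


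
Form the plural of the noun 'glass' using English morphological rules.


Apply rule: Add -es (sibilant/fricative ending). 'glass' becomes 'glasses'.

glasses


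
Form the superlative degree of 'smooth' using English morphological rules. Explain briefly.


Apply superlative formation (add -est): 'smooth' -> 'smoothest'.

smoothest


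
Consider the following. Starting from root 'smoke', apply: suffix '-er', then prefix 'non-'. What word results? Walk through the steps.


Step 1: Add suffix '-er' to 'smoke' = 'smoker'
Step 2: Add prefix 'non-' to 'smoker' = 'nonsmoker'

nonsmoker


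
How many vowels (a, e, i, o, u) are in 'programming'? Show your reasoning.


Vowels in 'programming': o, a, i = 3 vowels.

3


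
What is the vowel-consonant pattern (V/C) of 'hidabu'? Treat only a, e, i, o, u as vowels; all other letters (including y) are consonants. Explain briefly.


Letter mapping: h = C, i = V, d = C, a = V, b = C, u = V.

CVCVCV


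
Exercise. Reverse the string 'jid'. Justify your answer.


Reverse 'jid' character by character: 'dij'.

dij


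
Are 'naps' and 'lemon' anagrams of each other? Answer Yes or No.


Sorted letters of 'naps': 'anps'
Sorted letters of 'lemon': 'elmno'
They do not match.

No


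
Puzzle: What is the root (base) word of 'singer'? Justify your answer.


Remove suffix '-er' from 'singer' to get root 'sing'.

sing


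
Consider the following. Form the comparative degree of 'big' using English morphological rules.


Apply comparative formation (double final consonant, add -er): 'big' -> 'bigger'.

bigger


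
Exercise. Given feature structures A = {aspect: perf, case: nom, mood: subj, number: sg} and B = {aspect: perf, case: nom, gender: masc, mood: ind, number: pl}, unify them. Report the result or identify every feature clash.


Compare features:
aspect: A=perf vs B=perf -> unified: perf
case: A=nom vs B=nom -> unified: nom
gender: A=_ vs B=masc -> unified: masc
mood: A=subj vs B=ind -> CLASH
number: A=sg vs B=pl -> CLASH
Clashes detected on features 'mood' (subj vs ind) and 'number' (sg vs pl); unification fails.

CLASH on 'mood' (subj vs ind) and 'number' (sg vs pl)
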